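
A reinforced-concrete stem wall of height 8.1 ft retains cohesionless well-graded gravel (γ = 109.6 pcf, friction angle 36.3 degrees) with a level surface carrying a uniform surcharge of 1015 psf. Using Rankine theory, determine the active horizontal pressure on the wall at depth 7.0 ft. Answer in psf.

K_a = (1 − sin φ)/(1 + sin φ) = 0.2563.
σ_v = γz + q = 109.6 × 7.0 + 1015 = 1782 psf.
σ_h = K_a σ_v = 0.2563 × 1782 = 456.7 psf.

457 psf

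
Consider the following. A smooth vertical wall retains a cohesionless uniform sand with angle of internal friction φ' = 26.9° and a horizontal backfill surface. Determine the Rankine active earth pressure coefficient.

K_a = (1 − sin φ)/(1 + sin φ) = (1 − sin 26.9°)/(1 + sin 26.9°) = 0.3770.

0.377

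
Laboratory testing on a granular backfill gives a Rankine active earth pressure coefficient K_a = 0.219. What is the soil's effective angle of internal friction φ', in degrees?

39.8°

K_a = tan²(45° − φ/2) ⇒ 45° − φ/2 = arctan(√0.219) = 25.08°.
φ = 2(45° − 25.08°) = 39.84°.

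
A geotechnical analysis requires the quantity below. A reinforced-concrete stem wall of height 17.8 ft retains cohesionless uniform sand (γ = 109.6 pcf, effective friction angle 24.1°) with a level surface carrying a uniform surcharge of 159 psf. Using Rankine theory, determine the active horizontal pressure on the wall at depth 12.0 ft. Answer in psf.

K_a = (1 − sin φ)/(1 + sin φ) = 0.4201.
σ_v = γz + q = 109.6 × 12.0 + 159 = 1474 psf.
σ_h = K_a σ_v = 0.4201 × 1474 = 619.3 psf.

619 psf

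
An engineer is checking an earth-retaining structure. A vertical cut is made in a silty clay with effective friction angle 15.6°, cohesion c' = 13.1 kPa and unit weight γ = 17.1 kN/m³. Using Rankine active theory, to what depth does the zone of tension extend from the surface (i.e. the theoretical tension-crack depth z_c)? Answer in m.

2.02 m

K_a = tan²(45° − 15.6°/2) = 0.5761; √K_a = 0.7590.
The active pressure is zero where K_a γ z = 2c√K_a, so z_c = 2c/(γ√K_a) = 2×13.1/(17.1×0.7590) = 2.019 m.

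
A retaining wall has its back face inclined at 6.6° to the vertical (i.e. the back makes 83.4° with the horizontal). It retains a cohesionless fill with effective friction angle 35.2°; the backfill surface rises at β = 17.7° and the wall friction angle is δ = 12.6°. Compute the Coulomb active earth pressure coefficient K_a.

0.372

K_a = sin²(α+φ) / [sin²α · sin(α−δ) · (1 + √{sin(φ+δ)sin(φ−β) / (sin(α−δ)sin(α+β))})²].
With α = 83.4°, φ = 35.2°, δ = 12.6°, β = 17.7°: K_a = 0.3724.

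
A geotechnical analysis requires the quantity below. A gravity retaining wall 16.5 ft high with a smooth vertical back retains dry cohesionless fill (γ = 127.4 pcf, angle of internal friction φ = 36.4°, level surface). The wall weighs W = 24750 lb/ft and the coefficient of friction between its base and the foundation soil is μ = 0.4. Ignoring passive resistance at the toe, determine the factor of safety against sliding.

K_a = tan²(45° − 36.4°/2) = 0.2552.
P_a = ½K_aγH² = 0.5×0.2552×127.4×16.5² = 4425 lb/ft, acting at H/3 = 5.500 ft above the base.
FS_sliding = μW / P_a = 0.4×24750 / 4425 = 2.237.

2.24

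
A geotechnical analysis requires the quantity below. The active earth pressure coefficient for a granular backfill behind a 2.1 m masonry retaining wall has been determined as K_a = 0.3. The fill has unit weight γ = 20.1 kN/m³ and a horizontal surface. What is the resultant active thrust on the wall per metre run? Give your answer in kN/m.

13.3 kN/m

P = ½ K_a γ H² = 0.5 × 0.3 × 20.1 × 2.1² = 13.30 kN/m.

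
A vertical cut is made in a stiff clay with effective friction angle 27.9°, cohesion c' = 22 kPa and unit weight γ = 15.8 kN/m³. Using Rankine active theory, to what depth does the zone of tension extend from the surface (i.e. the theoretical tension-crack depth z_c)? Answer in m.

K_a = tan²(45° − 27.9°/2) = 0.3625; √K_a = 0.6020.
The active pressure is zero where K_a γ z = 2c√K_a, so z_c = 2c/(γ√K_a) = 2×22/(15.8×0.6020) = 4.626 m.

4.63 m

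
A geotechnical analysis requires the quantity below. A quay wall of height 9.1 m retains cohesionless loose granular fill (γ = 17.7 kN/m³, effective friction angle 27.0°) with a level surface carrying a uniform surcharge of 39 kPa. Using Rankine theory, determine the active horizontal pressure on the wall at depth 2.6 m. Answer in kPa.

31.9 kPa

K_a = (1 − sin φ)/(1 + sin φ) = 0.3755.
σ_v = γz + q = 17.7 × 2.6 + 39 = 85.02 kPa.
σ_h = K_a σ_v = 0.3755 × 85.02 = 31.93 kPa.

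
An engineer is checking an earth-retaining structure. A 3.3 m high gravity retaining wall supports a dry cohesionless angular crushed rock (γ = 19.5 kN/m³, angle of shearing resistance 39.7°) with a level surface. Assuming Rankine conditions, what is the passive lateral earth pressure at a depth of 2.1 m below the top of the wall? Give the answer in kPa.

K_p = (1 + sin φ)/(1 − sin φ) = 4.537.
σ_h = K_p γ z = 4.537 × 19.5 × 2.1 = 185.8 kPa.

186 kPa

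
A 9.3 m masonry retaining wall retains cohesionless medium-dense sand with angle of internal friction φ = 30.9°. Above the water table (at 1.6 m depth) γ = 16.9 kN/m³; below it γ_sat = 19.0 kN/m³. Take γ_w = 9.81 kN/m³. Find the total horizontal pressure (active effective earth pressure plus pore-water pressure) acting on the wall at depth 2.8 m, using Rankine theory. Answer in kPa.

K_a = (1 − sin φ)/(1 + sin φ) = 0.3214.
γ' = 19.0 − 9.81 = 9.190 kN/m³.
Effective vertical stress at 2.8 m: σ'_v = 16.9×1.6 + 9.190×1.20 = 38.07 kPa.
σ'_h = K_a σ'_v = 0.3214 × 38.07 = 12.24 kPa; u = γ_w × 1.20 = 11.77 kPa.
Total σ_h = 12.24 + 11.77 = 24.01 kPa.

24.0 kPa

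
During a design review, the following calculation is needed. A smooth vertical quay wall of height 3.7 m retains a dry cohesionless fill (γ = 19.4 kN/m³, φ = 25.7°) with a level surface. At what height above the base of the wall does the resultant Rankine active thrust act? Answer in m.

1.23 m

K_a = 0.3950.
The pressure distribution is triangular, so the resultant acts at H/3 above the base = 3.7/3 = 1.233 m.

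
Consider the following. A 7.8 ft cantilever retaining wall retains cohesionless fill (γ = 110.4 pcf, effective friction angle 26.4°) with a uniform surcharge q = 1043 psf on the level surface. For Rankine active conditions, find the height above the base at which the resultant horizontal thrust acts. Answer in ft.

K_a = 0.3844.
Triangular part P₁ = ½K_aγH² = 1291 at H/3 = 2.600 ft; rectangular part P₂ = K_a q H = 3128 at H/2 = 3.900 ft.
ȳ = (P₁·2.600 + P₂·3.900)/(P₁+P₂) = 3.520 ft.

3.52 ft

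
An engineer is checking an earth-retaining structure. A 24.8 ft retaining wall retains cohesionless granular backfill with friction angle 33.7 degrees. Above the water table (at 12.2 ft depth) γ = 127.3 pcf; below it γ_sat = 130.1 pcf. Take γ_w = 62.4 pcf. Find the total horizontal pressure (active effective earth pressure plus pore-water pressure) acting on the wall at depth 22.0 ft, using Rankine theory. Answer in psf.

K_a = (1 − sin φ)/(1 + sin φ) = 0.2863.
γ' = 130.1 − 62.4 = 67.70 pcf.
Effective vertical stress at 22.0 ft: σ'_v = 127.3×12.2 + 67.70×9.80 = 2217 psf.
σ'_h = K_a σ'_v = 0.2863 × 2217 = 634.6 psf; u = γ_w × 9.80 = 611.5 psf.
Total σ_h = 634.6 + 611.5 = 1246 psf.

1250 psf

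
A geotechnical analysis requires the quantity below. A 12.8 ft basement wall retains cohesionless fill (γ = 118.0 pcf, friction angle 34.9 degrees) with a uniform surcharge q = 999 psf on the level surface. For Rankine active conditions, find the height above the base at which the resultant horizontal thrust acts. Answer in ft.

5.48 ft

K_a = 0.2721.
Triangular part P₁ = ½K_aγH² = 2631 at H/3 = 4.267 ft; rectangular part P₂ = K_a q H = 3480 at H/2 = 6.400 ft.
ȳ = (P₁·4.267 + P₂·6.400)/(P₁+P₂) = 5.482 ft.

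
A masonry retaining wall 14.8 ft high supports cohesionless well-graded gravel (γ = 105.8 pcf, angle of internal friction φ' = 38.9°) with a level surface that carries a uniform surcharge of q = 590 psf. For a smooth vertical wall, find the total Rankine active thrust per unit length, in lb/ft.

K_a = tan²(45° − φ/2) = 0.2285.
Soil triangle: ½ K_a γ H² = 0.5×0.2285×105.8×14.8² = 2648 lb/ft.
Surcharge rectangle: K_a q H = 0.2285×590×14.8 = 1996 lb/ft.
Total = 2648 + 1996 = 4644 lb/ft.

4640 lb/ft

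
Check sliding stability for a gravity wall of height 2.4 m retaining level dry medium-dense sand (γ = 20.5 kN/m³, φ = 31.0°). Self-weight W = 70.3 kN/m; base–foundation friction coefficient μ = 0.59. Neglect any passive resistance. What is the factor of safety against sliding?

K_a = tan²(45° − 31.0°/2) = 0.3201.
P_a = ½K_aγH² = 0.5×0.3201×20.5×2.4² = 18.90 kN/m, acting at H/3 = 0.8000 m above the base.
FS_sliding = μW / P_a = 0.59×70.3 / 18.90 = 2.195.

2.19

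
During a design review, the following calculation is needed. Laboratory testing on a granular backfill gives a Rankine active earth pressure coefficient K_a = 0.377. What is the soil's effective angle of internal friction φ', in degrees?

26.9°

K_a = tan²(45° − φ/2) ⇒ 45° − φ/2 = arctan(√0.377) = 31.55°.
φ = 2(45° − 31.55°) = 26.90°.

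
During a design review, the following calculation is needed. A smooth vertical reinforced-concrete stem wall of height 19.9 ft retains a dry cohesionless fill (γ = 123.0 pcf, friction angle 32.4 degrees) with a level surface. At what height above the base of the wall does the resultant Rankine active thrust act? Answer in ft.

6.63 ft

K_a = 0.3022.
The pressure distribution is triangular, so the resultant acts at H/3 above the base = 19.9/3 = 6.633 ft.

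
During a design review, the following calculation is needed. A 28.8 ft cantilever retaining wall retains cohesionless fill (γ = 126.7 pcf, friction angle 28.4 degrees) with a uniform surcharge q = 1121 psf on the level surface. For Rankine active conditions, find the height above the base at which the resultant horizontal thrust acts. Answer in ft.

11.4 ft

K_a = 0.3554.
Triangular part P₁ = ½K_aγH² = 18670 at H/3 = 9.600 ft; rectangular part P₂ = K_a q H = 11470 at H/2 = 14.40 ft.
ȳ = (P₁·9.600 + P₂·14.40)/(P₁+P₂) = 11.43 ft.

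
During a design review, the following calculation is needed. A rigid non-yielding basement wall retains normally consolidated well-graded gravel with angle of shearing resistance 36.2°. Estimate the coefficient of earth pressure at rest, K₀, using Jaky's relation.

K₀ = 1 − sin φ' = 1 − sin 36.2° = 0.4094.

0.409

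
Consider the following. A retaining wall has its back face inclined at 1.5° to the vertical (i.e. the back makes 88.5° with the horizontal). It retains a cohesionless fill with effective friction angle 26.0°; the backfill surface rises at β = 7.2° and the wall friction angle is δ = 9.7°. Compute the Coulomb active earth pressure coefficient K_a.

0.408

K_a = sin²(α+φ) / [sin²α · sin(α−δ) · (1 + √{sin(φ+δ)sin(φ−β) / (sin(α−δ)sin(α+β))})²].
With α = 88.5°, φ = 26.0°, δ = 9.7°, β = 7.2°: K_a = 0.4080.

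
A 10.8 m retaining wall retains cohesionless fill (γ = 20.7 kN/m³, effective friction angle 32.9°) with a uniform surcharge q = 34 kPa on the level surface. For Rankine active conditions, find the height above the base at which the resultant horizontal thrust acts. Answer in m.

K_a = 0.2960.
Triangular part P₁ = ½K_aγH² = 357.4 at H/3 = 3.600 m; rectangular part P₂ = K_a q H = 108.7 at H/2 = 5.400 m.
ȳ = (P₁·3.600 + P₂·5.400)/(P₁+P₂) = 4.020 m.

4.02 m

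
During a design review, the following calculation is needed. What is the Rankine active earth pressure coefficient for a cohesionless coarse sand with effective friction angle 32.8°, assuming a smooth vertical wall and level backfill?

0.297

K_a = tan²(45° − φ/2) = tan²(28.60°) = 0.2973.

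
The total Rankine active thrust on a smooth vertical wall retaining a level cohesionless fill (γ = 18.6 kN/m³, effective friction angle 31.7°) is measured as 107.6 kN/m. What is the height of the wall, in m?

6.10 m

K_a = 0.3111. P_a = ½ K_a γ H² ⇒ H = √(2P_a/(K_a γ)).
H = √(2×107.6/(0.3111×18.6)) = 6.099 m.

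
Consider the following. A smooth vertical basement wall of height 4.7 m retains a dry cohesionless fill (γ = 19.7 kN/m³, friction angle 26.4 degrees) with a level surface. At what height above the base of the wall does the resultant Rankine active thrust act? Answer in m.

1.57 m

K_a = 0.3844.
The pressure distribution is triangular, so the resultant acts at H/3 above the base = 4.7/3 = 1.567 m.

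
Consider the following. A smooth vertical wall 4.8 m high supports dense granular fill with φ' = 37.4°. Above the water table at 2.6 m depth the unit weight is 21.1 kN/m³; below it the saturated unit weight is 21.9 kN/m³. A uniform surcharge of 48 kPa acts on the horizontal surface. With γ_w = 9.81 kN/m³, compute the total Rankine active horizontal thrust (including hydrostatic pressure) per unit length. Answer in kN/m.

K_a = tan²(45° − φ/2) = 0.2443.
γ' = 21.9 − 9.81 = 12.09 kN/m³. h₂ = H − d_w = 2.2 m.
σ'_h: at surface K_a·q = 11.72; at WT K_a(q+γd_w) = 25.13; at base K_a(q+γd_w+γ'h₂) = 31.62 kPa.
P₁ = ½(11.72+25.13)×2.6 = 47.90; P₂ = ½(25.13+31.62)×2.2 = 62.42; P_w = ½γ_w h₂² = 23.74.
Total = 47.90+62.42+23.74 = 134.1 kN/m.

134 kN/m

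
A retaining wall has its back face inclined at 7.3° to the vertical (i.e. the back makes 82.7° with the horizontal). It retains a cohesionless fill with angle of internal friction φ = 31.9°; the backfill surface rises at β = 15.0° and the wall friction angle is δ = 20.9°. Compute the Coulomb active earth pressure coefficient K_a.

0.415

K_a = sin²(α+φ) / [sin²α · sin(α−δ) · (1 + √{sin(φ+δ)sin(φ−β) / (sin(α−δ)sin(α+β))})²].
With α = 82.7°, φ = 31.9°, δ = 20.9°, β = 15.0°: K_a = 0.4155.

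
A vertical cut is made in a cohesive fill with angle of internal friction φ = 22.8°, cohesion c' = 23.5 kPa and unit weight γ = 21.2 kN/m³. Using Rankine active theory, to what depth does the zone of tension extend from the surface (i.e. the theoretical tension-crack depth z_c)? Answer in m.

3.34 m

K_a = tan²(45° − 22.8°/2) = 0.4414; √K_a = 0.6644.
The active pressure is zero where K_a γ z = 2c√K_a, so z_c = 2c/(γ√K_a) = 2×23.5/(21.2×0.6644) = 3.337 m.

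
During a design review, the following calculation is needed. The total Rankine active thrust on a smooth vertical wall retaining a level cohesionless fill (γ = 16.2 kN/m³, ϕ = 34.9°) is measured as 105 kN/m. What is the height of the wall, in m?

K_a = 0.2721. P_a = ½ K_a γ H² ⇒ H = √(2P_a/(K_a γ)).
H = √(2×105/(0.2721×16.2)) = 6.902 m.

6.90 m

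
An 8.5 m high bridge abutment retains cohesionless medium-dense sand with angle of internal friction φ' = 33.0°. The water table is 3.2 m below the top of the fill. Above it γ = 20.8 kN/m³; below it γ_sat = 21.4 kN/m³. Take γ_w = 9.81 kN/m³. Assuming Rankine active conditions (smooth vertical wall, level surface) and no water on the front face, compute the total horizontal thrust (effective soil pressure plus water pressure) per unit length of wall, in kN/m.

321 kN/m

K_a = tan²(45° − φ/2) = 0.2948.
γ' = 21.4 − 9.81 = 11.59 kN/m³. Depth below WT = 5.3 m.
σ'_h at WT = K_a γ d_w = 19.62 kPa; at base = 19.62 + K_a γ' × 5.3 = 37.73 kPa.
P₁ (0–3.2 m) = ½×19.62×3.2 = 31.40. P₂ (3.2–8.5 m) = ½(19.62+37.73)×5.3 = 152.0.
P_w = ½ γ_w h₂² = 0.5×9.81×5.3² = 137.8. Total = 31.40+152.0+137.8 = 321.2 kN/m.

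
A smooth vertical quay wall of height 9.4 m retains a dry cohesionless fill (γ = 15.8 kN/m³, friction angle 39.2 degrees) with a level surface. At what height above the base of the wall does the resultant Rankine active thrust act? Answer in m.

3.13 m

K_a = 0.2255.
The pressure distribution is triangular, so the resultant acts at H/3 above the base = 9.4/3 = 3.133 m.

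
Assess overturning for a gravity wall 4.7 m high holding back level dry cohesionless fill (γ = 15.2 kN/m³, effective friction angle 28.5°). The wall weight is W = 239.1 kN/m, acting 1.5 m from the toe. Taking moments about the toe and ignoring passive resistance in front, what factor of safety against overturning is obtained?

K_a = tan²(45° − 28.5°/2) = 0.3540.
P_a = ½K_aγH² = 0.5×0.3540×15.2×4.7² = 59.42 kN/m, acting at H/3 = 1.567 m above the base.
Overturning moment M_o = P_a × H/3 = 59.42 × 1.567 = 93.10.
Resisting moment M_r = W × 1.5 = 239.1 × 1.5 = 358.6.
FS_overturning = M_r/M_o = 358.6/93.10 = 3.852.

3.85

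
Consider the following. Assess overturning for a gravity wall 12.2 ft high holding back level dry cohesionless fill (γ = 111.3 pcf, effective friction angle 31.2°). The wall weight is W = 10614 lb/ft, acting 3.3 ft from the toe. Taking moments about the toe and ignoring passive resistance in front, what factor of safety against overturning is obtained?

3.28

K_a = tan²(45° − 31.2°/2) = 0.3175.
P_a = ½K_aγH² = 0.5×0.3175×111.3×12.2² = 2630 lb/ft, acting at H/3 = 4.067 ft above the base.
Overturning moment M_o = P_a × H/3 = 2630 × 4.067 = 10690.
Resisting moment M_r = W × 3.3 = 10614 × 3.3 = 35030.
FS_overturning = M_r/M_o = 35030/10690 = 3.275.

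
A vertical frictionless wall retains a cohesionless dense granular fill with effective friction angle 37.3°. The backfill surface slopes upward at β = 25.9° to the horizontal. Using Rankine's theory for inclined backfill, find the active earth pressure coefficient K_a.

K_a = cos β · (cos β − √(cos²β − cos²φ)) / (cos β + √(cos²β − cos²φ)).
cos β = 0.8996, cos φ = 0.7955, √(cos²β − cos²φ) = 0.4200.
K_a = 0.8996 × (0.8996 − 0.4200)/(0.8996 + 0.4200) = 0.3269.

0.327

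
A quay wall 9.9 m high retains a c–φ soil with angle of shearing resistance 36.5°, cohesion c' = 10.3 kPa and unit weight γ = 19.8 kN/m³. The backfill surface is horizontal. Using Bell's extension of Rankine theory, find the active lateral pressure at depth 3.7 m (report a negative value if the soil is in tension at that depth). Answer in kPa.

8.23 kPa

K_a = (1 − sin φ)/(1 + sin φ) = 0.2541.
σ_a = K_a γ z − 2c√K_a = 0.2541×19.8×3.7 − 2×10.3×0.5040 = 8.229 kPa.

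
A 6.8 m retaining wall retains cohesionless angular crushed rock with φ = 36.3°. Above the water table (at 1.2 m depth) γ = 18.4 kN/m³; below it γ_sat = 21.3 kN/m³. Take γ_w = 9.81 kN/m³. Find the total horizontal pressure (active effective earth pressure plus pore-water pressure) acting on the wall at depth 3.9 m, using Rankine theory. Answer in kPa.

K_a = (1 − sin φ)/(1 + sin φ) = 0.2563.
γ' = 21.3 − 9.81 = 11.49 kN/m³.
Effective vertical stress at 3.9 m: σ'_v = 18.4×1.2 + 11.49×2.70 = 53.10 kPa.
σ'_h = K_a σ'_v = 0.2563 × 53.10 = 13.61 kPa; u = γ_w × 2.70 = 26.49 kPa.
Total σ_h = 13.61 + 26.49 = 40.10 kPa.

40.1 kPa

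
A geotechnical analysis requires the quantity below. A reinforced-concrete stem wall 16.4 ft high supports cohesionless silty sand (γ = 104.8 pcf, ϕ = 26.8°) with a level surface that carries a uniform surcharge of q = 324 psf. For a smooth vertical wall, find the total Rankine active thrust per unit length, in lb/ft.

K_a = tan²(45° − φ/2) = 0.3785.
Soil triangle: ½ K_a γ H² = 0.5×0.3785×104.8×16.4² = 5334 lb/ft.
Surcharge rectangle: K_a q H = 0.3785×324×16.4 = 2011 lb/ft.
Total = 5334 + 2011 = 7345 lb/ft.

7350 lb/ft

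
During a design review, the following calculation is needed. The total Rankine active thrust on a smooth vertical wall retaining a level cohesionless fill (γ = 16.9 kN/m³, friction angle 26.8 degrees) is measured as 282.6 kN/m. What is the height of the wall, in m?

K_a = 0.3785. P_a = ½ K_a γ H² ⇒ H = √(2P_a/(K_a γ)).
H = √(2×282.6/(0.3785×16.9)) = 9.400 m.

9.40 m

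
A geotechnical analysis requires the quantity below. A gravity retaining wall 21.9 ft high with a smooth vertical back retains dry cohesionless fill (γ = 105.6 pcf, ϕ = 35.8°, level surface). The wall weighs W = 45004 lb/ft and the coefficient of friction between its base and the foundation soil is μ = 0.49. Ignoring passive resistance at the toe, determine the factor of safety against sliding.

3.33

K_a = tan²(45° − 35.8°/2) = 0.2619.
P_a = ½K_aγH² = 0.5×0.2619×105.6×21.9² = 6631 lb/ft, acting at H/3 = 7.300 ft above the base.
FS_sliding = μW / P_a = 0.49×45004 / 6631 = 3.325.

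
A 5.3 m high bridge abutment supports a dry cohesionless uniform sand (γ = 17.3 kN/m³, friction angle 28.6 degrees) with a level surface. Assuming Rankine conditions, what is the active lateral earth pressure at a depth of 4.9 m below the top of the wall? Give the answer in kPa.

29.9 kPa

K_a = (1 − sin φ)/(1 + sin φ) = 0.3525.
σ_h = K_a γ z = 0.3525 × 17.3 × 4.9 = 29.89 kPa.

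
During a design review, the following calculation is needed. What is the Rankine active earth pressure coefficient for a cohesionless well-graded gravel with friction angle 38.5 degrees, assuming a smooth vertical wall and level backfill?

K_a = tan²(45° − φ/2) = tan²(25.75°) = 0.2327.

0.233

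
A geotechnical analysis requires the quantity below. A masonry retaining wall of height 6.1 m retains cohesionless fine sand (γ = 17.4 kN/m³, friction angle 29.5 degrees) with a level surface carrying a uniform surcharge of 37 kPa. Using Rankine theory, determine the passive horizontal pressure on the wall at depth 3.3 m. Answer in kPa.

K_p = (1 + sin φ)/(1 − sin φ) = 2.940.
σ_v = γz + q = 17.4 × 3.3 + 37 = 94.42 kPa.
σ_h = K_p σ_v = 2.940 × 94.42 = 277.6 kPa.

278 kPa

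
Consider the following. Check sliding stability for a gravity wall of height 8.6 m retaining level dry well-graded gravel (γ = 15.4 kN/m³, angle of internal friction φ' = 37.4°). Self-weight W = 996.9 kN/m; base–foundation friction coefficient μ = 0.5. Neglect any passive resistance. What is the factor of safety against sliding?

3.58

K_a = tan²(45° − 37.4°/2) = 0.2443.
P_a = ½K_aγH² = 0.5×0.2443×15.4×8.6² = 139.1 kN/m, acting at H/3 = 2.867 m above the base.
FS_sliding = μW / P_a = 0.5×996.9 / 139.1 = 3.583.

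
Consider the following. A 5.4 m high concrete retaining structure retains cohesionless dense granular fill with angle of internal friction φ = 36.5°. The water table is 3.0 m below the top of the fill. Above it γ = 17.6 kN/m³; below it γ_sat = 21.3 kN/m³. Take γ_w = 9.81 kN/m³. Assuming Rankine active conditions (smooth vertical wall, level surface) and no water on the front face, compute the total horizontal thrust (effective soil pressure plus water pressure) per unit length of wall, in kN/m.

89.0 kN/m

K_a = tan²(45° − φ/2) = 0.2541.
γ' = 21.3 − 9.81 = 11.49 kN/m³. Depth below WT = 2.4 m.
σ'_h at WT = K_a γ d_w = 13.41 kPa; at base = 13.41 + K_a γ' × 2.4 = 20.42 kPa.
P₁ (0–3.0 m) = ½×13.41×3.0 = 20.12. P₂ (3.0–5.4 m) = ½(13.41+20.42)×2.4 = 40.60.
P_w = ½ γ_w h₂² = 0.5×9.81×2.4² = 28.25. Total = 20.12+40.60+28.25 = 88.98 kN/m.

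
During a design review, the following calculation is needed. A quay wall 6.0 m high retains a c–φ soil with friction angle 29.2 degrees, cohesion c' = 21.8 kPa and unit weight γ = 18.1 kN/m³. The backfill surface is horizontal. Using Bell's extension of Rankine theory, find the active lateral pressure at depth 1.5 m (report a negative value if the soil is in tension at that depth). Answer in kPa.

K_a = (1 − sin φ)/(1 + sin φ) = 0.3442.
σ_a = K_a γ z − 2c√K_a = 0.3442×18.1×1.5 − 2×21.8×0.5867 = -16.23 kPa.

-16.2 kPa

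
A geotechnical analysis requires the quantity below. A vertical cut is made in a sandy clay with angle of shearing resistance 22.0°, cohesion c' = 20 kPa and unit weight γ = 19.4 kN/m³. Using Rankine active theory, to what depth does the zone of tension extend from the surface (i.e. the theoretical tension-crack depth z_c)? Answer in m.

K_a = tan²(45° − 22.0°/2) = 0.4550; √K_a = 0.6745.
The active pressure is zero where K_a γ z = 2c√K_a, so z_c = 2c/(γ√K_a) = 2×20/(19.4×0.6745) = 3.057 m.

3.06 m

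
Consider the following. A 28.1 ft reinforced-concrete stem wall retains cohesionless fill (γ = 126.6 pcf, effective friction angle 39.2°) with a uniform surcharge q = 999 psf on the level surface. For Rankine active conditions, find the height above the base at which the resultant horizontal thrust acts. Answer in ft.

K_a = 0.2255.
Triangular part P₁ = ½K_aγH² = 11270 at H/3 = 9.367 ft; rectangular part P₂ = K_a q H = 6329 at H/2 = 14.05 ft.
ȳ = (P₁·9.367 + P₂·14.05)/(P₁+P₂) = 11.05 ft.

11.1 ft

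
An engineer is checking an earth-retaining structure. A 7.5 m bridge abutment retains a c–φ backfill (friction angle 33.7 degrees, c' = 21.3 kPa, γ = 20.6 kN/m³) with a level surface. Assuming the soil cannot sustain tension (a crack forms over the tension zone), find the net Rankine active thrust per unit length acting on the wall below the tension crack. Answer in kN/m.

39.0 kN/m

K_a = 0.2863; √K_a = 0.5351.
Tension-crack depth z_c = 2c/(γ√K_a) = 2×21.3/(20.6×0.5351) = 3.865 m.
σ_a at base = K_a γ H − 2c√K_a = 0.2863×20.6×7.5 − 2×21.3×0.5351 = 21.44 kPa.
P_a = ½ × 21.44 × (H − z_c) = 0.5×21.44×3.635 = 38.97 kN/m.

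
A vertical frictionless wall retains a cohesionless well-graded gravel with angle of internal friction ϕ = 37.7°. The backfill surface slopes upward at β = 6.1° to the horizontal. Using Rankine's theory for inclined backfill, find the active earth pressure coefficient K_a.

0.244

K_a = cos β · (cos β − √(cos²β − cos²φ)) / (cos β + √(cos²β − cos²φ)).
cos β = 0.9943, cos φ = 0.7912, √(cos²β − cos²φ) = 0.6022.
K_a = 0.9943 × (0.9943 − 0.6022)/(0.9943 + 0.6022) = 0.2442.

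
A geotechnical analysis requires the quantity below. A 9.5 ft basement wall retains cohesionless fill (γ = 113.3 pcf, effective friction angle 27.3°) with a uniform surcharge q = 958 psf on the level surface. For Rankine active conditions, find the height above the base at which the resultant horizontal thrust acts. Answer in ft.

4.18 ft

K_a = 0.3711.
Triangular part P₁ = ½K_aγH² = 1897 at H/3 = 3.167 ft; rectangular part P₂ = K_a q H = 3378 at H/2 = 4.750 ft.
ȳ = (P₁·3.167 + P₂·4.750)/(P₁+P₂) = 4.180 ft.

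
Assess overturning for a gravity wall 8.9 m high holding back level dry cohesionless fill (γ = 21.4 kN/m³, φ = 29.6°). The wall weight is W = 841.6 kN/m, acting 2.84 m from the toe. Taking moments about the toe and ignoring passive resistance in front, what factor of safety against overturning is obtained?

2.81

K_a = tan²(45° − 29.6°/2) = 0.3387.
P_a = ½K_aγH² = 0.5×0.3387×21.4×8.9² = 287.1 kN/m, acting at H/3 = 2.967 m above the base.
Overturning moment M_o = P_a × H/3 = 287.1 × 2.967 = 851.7.
Resisting moment M_r = W × 2.84 = 841.6 × 2.84 = 2390.
FS_overturning = M_r/M_o = 2390/851.7 = 2.806.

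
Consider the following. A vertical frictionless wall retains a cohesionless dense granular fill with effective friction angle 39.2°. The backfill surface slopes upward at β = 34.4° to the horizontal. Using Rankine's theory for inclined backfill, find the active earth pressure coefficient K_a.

K_a = cos β · (cos β − √(cos²β − cos²φ)) / (cos β + √(cos²β − cos²φ)).
cos β = 0.8251, cos φ = 0.7749, √(cos²β − cos²φ) = 0.2833.
K_a = 0.8251 × (0.8251 − 0.2833)/(0.8251 + 0.2833) = 0.4033.

0.403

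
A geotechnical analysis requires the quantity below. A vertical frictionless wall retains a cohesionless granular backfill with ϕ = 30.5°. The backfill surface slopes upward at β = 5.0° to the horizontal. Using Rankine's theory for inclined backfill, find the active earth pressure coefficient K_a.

0.330

K_a = cos β · (cos β − √(cos²β − cos²φ)) / (cos β + √(cos²β − cos²φ)).
cos β = 0.9962, cos φ = 0.8616, √(cos²β − cos²φ) = 0.5000.
K_a = 0.9962 × (0.9962 − 0.5000)/(0.9962 + 0.5000) = 0.3304.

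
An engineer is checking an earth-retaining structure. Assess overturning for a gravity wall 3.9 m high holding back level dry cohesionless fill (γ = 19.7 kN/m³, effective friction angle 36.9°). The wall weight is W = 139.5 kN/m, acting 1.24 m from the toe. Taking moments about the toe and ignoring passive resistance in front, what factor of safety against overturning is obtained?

K_a = tan²(45° − 36.9°/2) = 0.2497.
P_a = ½K_aγH² = 0.5×0.2497×19.7×3.9² = 37.41 kN/m, acting at H/3 = 1.300 m above the base.
Overturning moment M_o = P_a × H/3 = 37.41 × 1.300 = 48.63.
Resisting moment M_r = W × 1.24 = 139.5 × 1.24 = 173.0.
FS_overturning = M_r/M_o = 173.0/48.63 = 3.557.

3.56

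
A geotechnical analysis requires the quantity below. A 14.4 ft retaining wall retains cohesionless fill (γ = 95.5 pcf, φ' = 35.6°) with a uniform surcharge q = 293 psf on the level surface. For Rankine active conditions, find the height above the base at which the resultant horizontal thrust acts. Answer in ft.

K_a = 0.2641.
Triangular part P₁ = ½K_aγH² = 2615 at H/3 = 4.800 ft; rectangular part P₂ = K_a q H = 1114 at H/2 = 7.200 ft.
ȳ = (P₁·4.800 + P₂·7.200)/(P₁+P₂) = 5.517 ft.

5.52 ft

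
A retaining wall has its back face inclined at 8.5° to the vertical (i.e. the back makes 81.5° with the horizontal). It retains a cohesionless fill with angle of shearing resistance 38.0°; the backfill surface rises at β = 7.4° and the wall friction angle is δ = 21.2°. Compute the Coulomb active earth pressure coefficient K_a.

K_a = sin²(α+φ) / [sin²α · sin(α−δ) · (1 + √{sin(φ+δ)sin(φ−β) / (sin(α−δ)sin(α+β))})²].
With α = 81.5°, φ = 38.0°, δ = 21.2°, β = 7.4°: K_a = 0.3051.

0.305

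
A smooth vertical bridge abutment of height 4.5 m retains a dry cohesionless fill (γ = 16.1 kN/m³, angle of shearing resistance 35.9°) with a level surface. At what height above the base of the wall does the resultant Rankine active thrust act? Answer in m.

K_a = 0.2607.
The pressure distribution is triangular, so the resultant acts at H/3 above the base = 4.5/3 = 1.500 m.

1.50 m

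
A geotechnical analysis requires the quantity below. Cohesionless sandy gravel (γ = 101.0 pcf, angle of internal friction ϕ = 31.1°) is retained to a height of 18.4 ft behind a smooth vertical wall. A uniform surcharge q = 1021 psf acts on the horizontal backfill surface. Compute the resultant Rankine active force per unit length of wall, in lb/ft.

K_a = tan²(45° − φ/2) = 0.3188.
Soil triangle: ½ K_a γ H² = 0.5×0.3188×101.0×18.4² = 5451 lb/ft.
Surcharge rectangle: K_a q H = 0.3188×1021×18.4 = 5989 lb/ft.
Total = 5451 + 5989 = 11440 lb/ft.

11400 lb/ft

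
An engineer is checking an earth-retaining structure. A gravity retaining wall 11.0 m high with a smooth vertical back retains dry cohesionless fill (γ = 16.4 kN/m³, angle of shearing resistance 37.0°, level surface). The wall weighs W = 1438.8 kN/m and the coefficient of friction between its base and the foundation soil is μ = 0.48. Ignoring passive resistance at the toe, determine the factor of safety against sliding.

2.80

K_a = tan²(45° − 37.0°/2) = 0.2486.
P_a = ½K_aγH² = 0.5×0.2486×16.4×11.0² = 246.6 kN/m, acting at H/3 = 3.667 m above the base.
FS_sliding = μW / P_a = 0.48×1438.8 / 246.6 = 2.800.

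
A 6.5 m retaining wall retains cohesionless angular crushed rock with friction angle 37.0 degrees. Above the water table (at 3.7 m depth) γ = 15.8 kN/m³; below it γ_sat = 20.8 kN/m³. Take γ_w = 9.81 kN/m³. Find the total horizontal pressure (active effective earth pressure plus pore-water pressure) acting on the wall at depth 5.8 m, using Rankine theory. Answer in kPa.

K_a = (1 − sin φ)/(1 + sin φ) = 0.2486.
γ' = 20.8 − 9.81 = 10.99 kN/m³.
Effective vertical stress at 5.8 m: σ'_v = 15.8×3.7 + 10.99×2.10 = 81.54 kPa.
σ'_h = K_a σ'_v = 0.2486 × 81.54 = 20.27 kPa; u = γ_w × 2.10 = 20.60 kPa.
Total σ_h = 20.27 + 20.60 = 40.87 kPa.

40.9 kPa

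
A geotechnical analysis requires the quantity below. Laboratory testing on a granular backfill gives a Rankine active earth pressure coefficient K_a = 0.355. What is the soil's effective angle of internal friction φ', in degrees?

28.4°

K_a = tan²(45° − φ/2) ⇒ 45° − φ/2 = arctan(√0.355) = 30.79°.
φ = 2(45° − 30.79°) = 28.43°.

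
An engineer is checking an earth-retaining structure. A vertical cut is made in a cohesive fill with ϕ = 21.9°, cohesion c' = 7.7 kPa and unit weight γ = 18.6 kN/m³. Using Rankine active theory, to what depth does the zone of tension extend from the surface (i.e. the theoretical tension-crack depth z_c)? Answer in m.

K_a = tan²(45° − 21.9°/2) = 0.4567; √K_a = 0.6758.
The active pressure is zero where K_a γ z = 2c√K_a, so z_c = 2c/(γ√K_a) = 2×7.7/(18.6×0.6758) = 1.225 m.

1.23 m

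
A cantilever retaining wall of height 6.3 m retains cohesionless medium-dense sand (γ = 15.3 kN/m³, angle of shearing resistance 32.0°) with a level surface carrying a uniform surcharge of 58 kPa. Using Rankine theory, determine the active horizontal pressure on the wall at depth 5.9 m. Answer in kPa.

K_a = (1 − sin φ)/(1 + sin φ) = 0.3073.
σ_v = γz + q = 15.3 × 5.9 + 58 = 148.3 kPa.
σ_h = K_a σ_v = 0.3073 × 148.3 = 45.56 kPa.

45.6 kPa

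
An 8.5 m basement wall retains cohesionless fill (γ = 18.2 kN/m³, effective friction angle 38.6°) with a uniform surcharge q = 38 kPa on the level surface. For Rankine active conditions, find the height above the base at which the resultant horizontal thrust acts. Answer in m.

3.30 m

K_a = 0.2316.
Triangular part P₁ = ½K_aγH² = 152.3 at H/3 = 2.833 m; rectangular part P₂ = K_a q H = 74.81 at H/2 = 4.250 m.
ȳ = (P₁·2.833 + P₂·4.250)/(P₁+P₂) = 3.300 m.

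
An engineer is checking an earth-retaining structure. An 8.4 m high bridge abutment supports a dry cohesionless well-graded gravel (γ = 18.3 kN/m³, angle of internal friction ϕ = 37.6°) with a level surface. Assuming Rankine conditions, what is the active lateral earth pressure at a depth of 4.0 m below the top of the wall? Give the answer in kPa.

K_a = (1 − sin φ)/(1 + sin φ) = 0.2421.
σ_h = K_a γ z = 0.2421 × 18.3 × 4.0 = 17.72 kPa.

17.7 kPa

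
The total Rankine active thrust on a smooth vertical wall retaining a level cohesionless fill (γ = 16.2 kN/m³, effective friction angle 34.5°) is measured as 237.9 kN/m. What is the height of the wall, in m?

10.3 m

K_a = 0.2768. P_a = ½ K_a γ H² ⇒ H = √(2P_a/(K_a γ)).
H = √(2×237.9/(0.2768×16.2)) = 10.30 m.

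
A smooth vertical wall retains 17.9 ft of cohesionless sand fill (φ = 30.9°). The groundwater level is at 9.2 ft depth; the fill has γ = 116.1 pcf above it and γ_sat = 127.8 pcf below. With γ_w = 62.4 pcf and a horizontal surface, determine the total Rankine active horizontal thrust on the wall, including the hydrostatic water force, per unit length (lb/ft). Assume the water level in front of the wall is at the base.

K_a = tan²(45° − φ/2) = 0.3214.
γ' = 127.8 − 62.4 = 65.40 pcf. Depth below WT = 8.7 ft.
σ'_h at WT = K_a γ d_w = 343.3 psf; at base = 343.3 + K_a γ' × 8.7 = 526.2 psf.
P₁ (0–9.2 ft) = ½×343.3×9.2 = 1579. P₂ (9.2–17.9 ft) = ½(343.3+526.2)×8.7 = 3782.
P_w = ½ γ_w h₂² = 0.5×62.4×8.7² = 2362. Total = 1579+3782+2362 = 7723 lb/ft.

7720 lb/ft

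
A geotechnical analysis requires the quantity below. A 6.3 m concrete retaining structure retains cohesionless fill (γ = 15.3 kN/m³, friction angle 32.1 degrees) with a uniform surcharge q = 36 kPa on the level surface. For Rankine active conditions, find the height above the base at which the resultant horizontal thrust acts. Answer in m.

2.55 m

K_a = 0.3060.
Triangular part P₁ = ½K_aγH² = 92.91 at H/3 = 2.100 m; rectangular part P₂ = K_a q H = 69.40 at H/2 = 3.150 m.
ȳ = (P₁·2.100 + P₂·3.150)/(P₁+P₂) = 2.549 m.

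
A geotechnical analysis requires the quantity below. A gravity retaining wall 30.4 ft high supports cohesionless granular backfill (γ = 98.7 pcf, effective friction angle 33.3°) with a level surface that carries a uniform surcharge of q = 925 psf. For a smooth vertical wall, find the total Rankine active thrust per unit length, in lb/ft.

21500 lb/ft

K_a = tan²(45° − φ/2) = 0.2911.
Soil triangle: ½ K_a γ H² = 0.5×0.2911×98.7×30.4² = 13280 lb/ft.
Surcharge rectangle: K_a q H = 0.2911×925×30.4 = 8187 lb/ft.
Total = 13280 + 8187 = 21460 lb/ft.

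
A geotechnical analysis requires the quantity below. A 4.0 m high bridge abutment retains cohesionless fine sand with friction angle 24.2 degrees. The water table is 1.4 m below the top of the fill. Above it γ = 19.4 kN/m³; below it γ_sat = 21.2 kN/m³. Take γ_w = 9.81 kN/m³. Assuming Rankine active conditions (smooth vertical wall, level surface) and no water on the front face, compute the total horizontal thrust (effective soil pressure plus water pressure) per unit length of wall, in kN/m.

86.8 kN/m

K_a = tan²(45° − φ/2) = 0.4185.
γ' = 21.2 − 9.81 = 11.39 kN/m³. Depth below WT = 2.6 m.
σ'_h at WT = K_a γ d_w = 11.37 kPa; at base = 11.37 + K_a γ' × 2.6 = 23.76 kPa.
P₁ (0–1.4 m) = ½×11.37×1.4 = 7.957. P₂ (1.4–4.0 m) = ½(11.37+23.76)×2.6 = 45.67.
P_w = ½ γ_w h₂² = 0.5×9.81×2.6² = 33.16. Total = 7.957+45.67+33.16 = 86.78 kN/m.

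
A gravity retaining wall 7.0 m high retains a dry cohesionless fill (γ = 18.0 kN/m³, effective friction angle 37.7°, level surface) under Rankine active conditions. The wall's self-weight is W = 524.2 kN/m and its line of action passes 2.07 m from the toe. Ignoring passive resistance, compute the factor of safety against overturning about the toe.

K_a = tan²(45° − 37.7°/2) = 0.2411.
P_a = ½K_aγH² = 0.5×0.2411×18.0×7.0² = 106.3 kN/m, acting at H/3 = 2.333 m above the base.
Overturning moment M_o = P_a × H/3 = 106.3 × 2.333 = 248.0.
Resisting moment M_r = W × 2.07 = 524.2 × 2.07 = 1085.
FS_overturning = M_r/M_o = 1085/248.0 = 4.375.

4.37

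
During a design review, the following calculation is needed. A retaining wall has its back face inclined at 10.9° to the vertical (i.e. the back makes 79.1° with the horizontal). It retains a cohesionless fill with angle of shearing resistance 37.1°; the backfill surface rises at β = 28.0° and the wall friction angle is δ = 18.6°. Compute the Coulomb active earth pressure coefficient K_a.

K_a = sin²(α+φ) / [sin²α · sin(α−δ) · (1 + √{sin(φ+δ)sin(φ−β) / (sin(α−δ)sin(α+β))})²].
With α = 79.1°, φ = 37.1°, δ = 18.6°, β = 28.0°: K_a = 0.4920.

0.492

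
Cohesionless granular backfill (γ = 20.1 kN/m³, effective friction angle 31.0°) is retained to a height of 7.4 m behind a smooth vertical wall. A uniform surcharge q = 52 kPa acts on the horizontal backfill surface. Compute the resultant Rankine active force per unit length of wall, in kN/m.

299 kN/m

K_a = tan²(45° − φ/2) = 0.3201.
Soil triangle: ½ K_a γ H² = 0.5×0.3201×20.1×7.4² = 176.2 kN/m.
Surcharge rectangle: K_a q H = 0.3201×52×7.4 = 123.2 kN/m.
Total = 176.2 + 123.2 = 299.3 kN/m.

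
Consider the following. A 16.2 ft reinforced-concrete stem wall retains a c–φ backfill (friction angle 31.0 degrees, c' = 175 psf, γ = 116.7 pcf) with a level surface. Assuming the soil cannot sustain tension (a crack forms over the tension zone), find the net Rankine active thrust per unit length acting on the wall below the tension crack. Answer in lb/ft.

K_a = 0.3201; √K_a = 0.5658.
Tension-crack depth z_c = 2c/(γ√K_a) = 2×175/(116.7×0.5658) = 5.301 ft.
σ_a at base = K_a γ H − 2c√K_a = 0.3201×116.7×16.2 − 2×175×0.5658 = 407.1 psf.
P_a = ½ × 407.1 × (H − z_c) = 0.5×407.1×10.90 = 2219 lb/ft.

2220 lb/ft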